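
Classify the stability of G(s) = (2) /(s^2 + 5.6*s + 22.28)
Denominator: s^2 + 5.6*s + 22.28. Poles: -2.8 + 3.8j, -2.8 - 3.8j. Stable (all poles in LHP)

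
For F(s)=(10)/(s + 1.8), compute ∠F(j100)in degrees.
Substitute s = j*100: F(j100) = 0.00179942 - 0.0999676j.
∠F(j100) = atan2(Im, Re) = atan2(-0.0999676, 0.00179942) = -88.97°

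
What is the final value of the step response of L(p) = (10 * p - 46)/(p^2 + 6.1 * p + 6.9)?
FVT: lim_{t→∞} y(t) = lim_{p→0} p*Y(p) where Y(p) = L(p)/p.
= lim_{p→0} L(p) = L(0) = num(0)/den(0) = -46/6.9 = -6.667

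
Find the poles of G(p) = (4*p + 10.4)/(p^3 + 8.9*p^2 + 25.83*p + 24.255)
Set denominator = 0: p^3 + 8.9*p^2 + 25.83*p + 24.255 = (p + 2.1)(p + 3.3)(p + 3.5) = 0 → Poles: -2.1, -3.3, -3.5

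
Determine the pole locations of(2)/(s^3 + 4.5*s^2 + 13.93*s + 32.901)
Set denominator = 0: s^3 + 4.5*s^2 + 13.93*s + 32.901 = (s + 3.3)(s^2 + 1.2*s + 9.97) = 0 → Poles: -0.6 + 3.1j, -0.6 - 3.1j, -3.3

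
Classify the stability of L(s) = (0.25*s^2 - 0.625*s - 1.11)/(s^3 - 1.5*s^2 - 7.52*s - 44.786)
Denominator: s^3 - 1.5*s^2 - 7.52*s - 44.786 = (s - 4.9)(s^2 + 3.4*s + 9.14). Poles: -1.7 + 2.5j, -1.7 - 2.5j, 4.9. Unstable (1 pole(s) in RHP)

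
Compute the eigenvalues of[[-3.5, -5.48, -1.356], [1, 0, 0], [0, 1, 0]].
Eigenvalues solve det(λI - A) = 0.
Characteristic polynomial: λ^3 + 3.5*λ^2 + 5.48*λ + 1.356 = 0.
Factor: (λ + 0.3)(λ^2 + 3.2*λ + 4.52) = 0.
Roots: -0.3, -1.6 + 1.4j, -1.6 - 1.4j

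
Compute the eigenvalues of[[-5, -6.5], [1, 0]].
Eigenvalues solve det(λI - A) = 0.
Characteristic polynomial: λ^2 + 5*λ + 6.5 = 0.
Roots: -2.5 + 0.5j, -2.5 - 0.5j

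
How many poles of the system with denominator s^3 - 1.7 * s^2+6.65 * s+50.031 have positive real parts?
s^3 - 1.7*s^2 + 6.65*s + 50.031 = (s + 2.7)(s^2 - 4.4*s + 18.53). Poles: -2.7, 2.2 + 3.7j, 2.2 - 3.7j. RHP poles (Re>0): 2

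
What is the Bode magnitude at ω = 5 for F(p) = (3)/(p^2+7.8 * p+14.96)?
Substitute p = j*5: F(j5) = -0.0185719 - 0.072142j.
|F(j5)| = sqrt(Re² + Im²) = 0.07449.
20*log₁₀(0.07449) = -22.56 dB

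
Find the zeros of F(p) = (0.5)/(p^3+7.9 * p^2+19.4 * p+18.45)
Numerator is a nonzero constant (0.5) → Zeros: none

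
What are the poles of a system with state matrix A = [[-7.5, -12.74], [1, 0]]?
Eigenvalues solve det(λI - A) = 0.
Characteristic polynomial: λ^2 + 7.5*λ + 12.74 = 0.
Factor: (λ + 2.6)(λ + 4.9) = 0.
Roots: -2.6, -4.9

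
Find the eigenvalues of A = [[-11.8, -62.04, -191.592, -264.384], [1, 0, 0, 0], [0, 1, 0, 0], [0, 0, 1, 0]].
Eigenvalues solve det(λI - A) = 0.
Characteristic polynomial: λ^4 + 11.8*λ^3 + 62.04*λ^2 + 191.592*λ + 264.384 = 0.
Factor: (λ + 3.4)(λ + 4.8)(λ^2 + 3.6*λ + 16.2) = 0.
Roots: -1.8 + 3.6j, -1.8 - 3.6j, -3.4, -4.8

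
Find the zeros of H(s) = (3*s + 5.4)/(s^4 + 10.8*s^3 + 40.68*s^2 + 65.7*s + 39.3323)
Set numerator = 0: 3*s + 5.4 = 0 → Zeros: -1.8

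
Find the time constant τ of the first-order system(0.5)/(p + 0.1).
First-order system: τ = -1/pole. Pole = -0.1. τ = -1/(-0.1) = 10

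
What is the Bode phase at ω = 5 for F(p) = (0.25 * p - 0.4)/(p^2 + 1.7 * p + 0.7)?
Substitute p = j*5: F(j5) = 0.0306983 - 0.0407022j.
∠F(j5) = atan2(Im, Re) = atan2(-0.0407022, 0.0306983) = -52.98°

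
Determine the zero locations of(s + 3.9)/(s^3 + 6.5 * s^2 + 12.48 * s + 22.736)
Set numerator = 0: s + 3.9 = 0 → Zeros: -3.9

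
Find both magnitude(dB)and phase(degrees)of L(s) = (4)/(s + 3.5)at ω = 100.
Substitute s = j*100: L(j100) = 0.00139829 - 0.0399511j.
|L| = 20*log₁₀(sqrt(Re²+Im²)) = -27.96 dB.
∠L = atan2(Im, Re) = -88.00°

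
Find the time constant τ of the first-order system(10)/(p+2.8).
First-order system: τ = -1/pole. Pole = -2.8. τ = -1/(-2.8) = 0.3571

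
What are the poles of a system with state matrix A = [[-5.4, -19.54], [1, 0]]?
Eigenvalues solve det(λI - A) = 0.
Characteristic polynomial: λ^2 + 5.4*λ + 19.54 = 0.
Roots: -2.7 + 3.5j, -2.7 - 3.5j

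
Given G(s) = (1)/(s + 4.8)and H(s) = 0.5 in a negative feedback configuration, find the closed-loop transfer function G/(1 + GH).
Closed-loop T = G/(1+GH).
Numerator: G_num * H_den = 1.
Denominator: G_den * H_den + G_num * H_num = (s + 4.8) + (0.5) = s + 5.3.
T(s) = (1)/(s + 5.3)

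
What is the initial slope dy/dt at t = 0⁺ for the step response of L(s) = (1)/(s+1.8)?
IVT: y'(0⁺) = lim_{s→∞} s²·Y(s) = lim_{s→∞} s·L(s).
deg(num) = 0, deg(den) = 1, relative degree = 1, so s·L(s) → (leading num)/(leading den) = 1/1 = 1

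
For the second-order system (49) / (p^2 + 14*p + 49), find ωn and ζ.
Standard form: ωn²/(p²+2ζωn·p+ωn²).
const=49=ωn² → ωn=7, p coeff=14=2ζωn → ζ=1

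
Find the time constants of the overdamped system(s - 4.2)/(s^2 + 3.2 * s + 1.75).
Overdamped: real poles at -0.7, -2.5. τ = -1/pole → τ₁ = 1.429, τ₂ = 0.4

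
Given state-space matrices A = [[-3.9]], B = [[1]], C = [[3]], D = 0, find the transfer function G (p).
G(p) = C(pI - A)⁻¹B + D.
Characteristic polynomial det(pI - A) = p + 3.9.
Numerator from C·adj(pI-A)·B + D·det(pI-A) = 3.
G(p) = (3)/(p + 3.9)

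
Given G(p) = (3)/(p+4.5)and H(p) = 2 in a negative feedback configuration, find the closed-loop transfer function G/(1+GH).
Closed-loop T = G/(1+GH).
Numerator: G_num * H_den = 3.
Denominator: G_den * H_den + G_num * H_num = (p + 4.5) + (6) = p + 10.5.
T(p) = (3)/(p + 10.5)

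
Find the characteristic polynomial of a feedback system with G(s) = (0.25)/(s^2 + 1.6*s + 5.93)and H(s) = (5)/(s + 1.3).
Characteristic poly = G_den * H_den + G_num * H_num = (s^3 + 2.9*s^2 + 8.01*s + 7.709) + (1.25) = s^3 + 2.9*s^2 + 8.01*s + 8.959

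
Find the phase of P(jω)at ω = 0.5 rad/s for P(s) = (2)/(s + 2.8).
Substitute s = j*0.5: P(j0.5) = 0.692213 - 0.123609j.
∠P(j0.5) = atan2(Im, Re) = atan2(-0.123609, 0.692213) = -10.12°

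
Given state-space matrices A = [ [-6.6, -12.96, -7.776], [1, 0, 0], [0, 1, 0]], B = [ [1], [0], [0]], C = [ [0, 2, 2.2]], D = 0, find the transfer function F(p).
F(p) = C(pI - A)⁻¹B + D.
Characteristic polynomial det(pI - A) = p^3 + 6.6*p^2 + 12.96*p + 7.776.
Numerator from C·adj(pI-A)·B + D·det(pI-A) = 2*p + 2.2.
F(p) = (2*p + 2.2)/(p^3 + 6.6*p^2 + 12.96*p + 7.776)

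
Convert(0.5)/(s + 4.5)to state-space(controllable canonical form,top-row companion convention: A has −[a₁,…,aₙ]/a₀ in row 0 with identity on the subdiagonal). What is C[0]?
Reachable canonical form: C = numerator coefficients (right-aligned, zero-padded to length n).
num = 0.5, C = [[0.5]].
C[0] = 0.5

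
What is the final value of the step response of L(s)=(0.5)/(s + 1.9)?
FVT: lim_{t→∞} y(t) = lim_{s→0} s*Y(s) where Y(s) = L(s)/s.
= lim_{s→0} L(s) = L(0) = num(0)/den(0) = 0.5/1.9 = 0.2632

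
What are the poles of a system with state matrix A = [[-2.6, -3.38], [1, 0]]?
Eigenvalues solve det(λI - A) = 0.
Characteristic polynomial: λ^2 + 2.6*λ + 3.38 = 0.
Roots: -1.3 + 1.3j, -1.3 - 1.3j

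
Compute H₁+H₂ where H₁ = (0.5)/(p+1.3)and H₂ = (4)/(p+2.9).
Parallel: H = H₁ + H₂ = (n₁·d₂ + n₂·d₁)/(d₁·d₂).
n₁·d₂ = 0.5*p + 1.45. n₂·d₁ = 4*p + 5.2. Sum = 4.5*p + 6.65. d₁·d₂ = p^2 + 4.2*p + 3.77.
H(p) = (4.5*p + 6.65)/(p^2 + 4.2*p + 3.77)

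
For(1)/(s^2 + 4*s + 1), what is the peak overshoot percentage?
Standard form: ωn²/(s²+2ζωn·s+ωn²) → ωn = 1, ζ = 2.
ζ ≥ 1, so the response is non-oscillatory: peak overshoot = 0%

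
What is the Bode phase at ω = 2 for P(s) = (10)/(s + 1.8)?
Substitute s = j*2: P(j2) = 2.48619 - 2.76243j.
∠P(j2) = atan2(Im, Re) = atan2(-2.76243, 2.48619) = -48.01°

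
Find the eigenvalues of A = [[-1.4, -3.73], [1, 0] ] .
Eigenvalues solve det(λI - A) = 0.
Characteristic polynomial: λ^2 + 1.4*λ + 3.73 = 0.
Roots: -0.7 + 1.8j, -0.7 - 1.8j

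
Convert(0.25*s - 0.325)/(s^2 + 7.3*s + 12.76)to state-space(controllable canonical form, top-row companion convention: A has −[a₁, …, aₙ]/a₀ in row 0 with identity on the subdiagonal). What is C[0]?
Reachable canonical form: C = numerator coefficients (right-aligned, zero-padded to length n).
num = 0.25*s - 0.325, C = [[0.25, -0.325]].
C[0] = 0.25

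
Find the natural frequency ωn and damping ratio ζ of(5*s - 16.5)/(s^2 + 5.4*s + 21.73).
Underdamped: complex pole -2.7 + 3.8j. ωn = |pole| = 4.662, ζ = -Re(pole)/ωn = 0.5792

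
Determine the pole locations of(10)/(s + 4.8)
Set denominator = 0: s + 4.8 = 0 → Poles: -4.8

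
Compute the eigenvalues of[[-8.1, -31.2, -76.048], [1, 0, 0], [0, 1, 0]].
Eigenvalues solve det(λI - A) = 0.
Characteristic polynomial: λ^3 + 8.1*λ^2 + 31.2*λ + 76.048 = 0.
Factor: (λ + 4.9)(λ^2 + 3.2*λ + 15.52) = 0.
Roots: -1.6 + 3.6j, -1.6 - 3.6j, -4.9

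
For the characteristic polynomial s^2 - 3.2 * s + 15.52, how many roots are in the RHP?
Poles: 1.6 + 3.6j, 1.6 - 3.6j. RHP poles (Re>0): 2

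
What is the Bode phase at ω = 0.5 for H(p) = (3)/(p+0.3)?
Substitute p = j*0.5: H(j0.5) = 2.64706 - 4.41176j.
∠H(j0.5) = atan2(Im, Re) = atan2(-4.41176, 2.64706) = -59.04°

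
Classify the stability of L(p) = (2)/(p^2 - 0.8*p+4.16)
Denominator: p^2 - 0.8*p + 4.16. Poles: 0.4 + 2j, 0.4 - 2j. Unstable (2 pole(s) in RHP)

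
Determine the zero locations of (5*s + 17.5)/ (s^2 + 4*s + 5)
Set numerator = 0: 5*s + 17.5 = 0 → Zeros: -3.5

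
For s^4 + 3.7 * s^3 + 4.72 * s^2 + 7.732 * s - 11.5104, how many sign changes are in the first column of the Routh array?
Routh array:
s^4: [1, 4.72, -11.5104]; s^3: [3.7, 7.732]; s^2: [2.63027, -11.5104]; s^1: [23.9237]; s^0: [-11.5104]
First column: [1, 3.7, 2.63027, 23.9237, -11.5104]. Sign changes = 1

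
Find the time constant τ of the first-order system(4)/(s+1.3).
First-order system: τ = -1/pole. Pole = -1.3. τ = -1/(-1.3) = 0.7692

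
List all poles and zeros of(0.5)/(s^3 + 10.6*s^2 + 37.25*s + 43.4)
Set denominator = 0: s^3 + 10.6*s^2 + 37.25*s + 43.4 = (s + 4)(s + 3.1)(s + 3.5) = 0 → Poles: -3.1, -3.5, -4
Numerator is a nonzero constant (0.5) → Zeros: none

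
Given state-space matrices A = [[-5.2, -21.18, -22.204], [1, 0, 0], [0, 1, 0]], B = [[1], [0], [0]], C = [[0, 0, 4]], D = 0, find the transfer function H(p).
H(p) = C(pI - A)⁻¹B + D.
Characteristic polynomial det(pI - A) = p^3 + 5.2*p^2 + 21.18*p + 22.204.
Numerator from C·adj(pI-A)·B + D·det(pI-A) = 4.
H(p) = (4)/(p^3 + 5.2*p^2 + 21.18*p + 22.204)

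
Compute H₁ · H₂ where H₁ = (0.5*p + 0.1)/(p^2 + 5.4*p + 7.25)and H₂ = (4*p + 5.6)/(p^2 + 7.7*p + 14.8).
Series: H = H₁ · H₂ = (n₁·n₂)/(d₁·d₂).
Num: n₁·n₂ = 2*p^2 + 3.2*p + 0.56. Den: d₁·d₂ = p^4 + 13.1*p^3 + 63.63*p^2 + 135.745*p + 107.3.
H(p) = (2*p^2 + 3.2*p + 0.56)/(p^4 + 13.1*p^3 + 63.63*p^2 + 135.745*p + 107.3)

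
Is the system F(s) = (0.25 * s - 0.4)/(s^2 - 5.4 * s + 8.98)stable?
Denominator: s^2 - 5.4*s + 8.98. Poles: 2.7 + 1.3j, 2.7 - 1.3j. All Re(p)<0: No (unstable)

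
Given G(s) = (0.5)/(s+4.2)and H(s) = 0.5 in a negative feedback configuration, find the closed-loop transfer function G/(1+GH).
Closed-loop T = G/(1+GH).
Numerator: G_num * H_den = 0.5.
Denominator: G_den * H_den + G_num * H_num = (s + 4.2) + (0.25) = s + 4.45.
T(s) = (0.5)/(s + 4.45)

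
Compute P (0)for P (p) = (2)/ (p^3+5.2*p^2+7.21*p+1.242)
DC gain = P(0) = num(0)/den(0) = 2/1.242 = 1.61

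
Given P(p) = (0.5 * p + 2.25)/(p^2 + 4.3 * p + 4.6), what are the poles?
Set denominator = 0: p^2 + 4.3*p + 4.6 = (p + 2.3)(p + 2) = 0 → Poles: -2, -2.3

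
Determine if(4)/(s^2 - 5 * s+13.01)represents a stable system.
Denominator: s^2 - 5*s + 13.01. Poles: 2.5 + 2.6j, 2.5 - 2.6j. All Re(p)<0: No (unstable)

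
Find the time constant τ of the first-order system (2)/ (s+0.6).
First-order system: τ = -1/pole. Pole = -0.6. τ = -1/(-0.6) = 1.667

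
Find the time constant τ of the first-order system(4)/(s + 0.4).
First-order system: τ = -1/pole. Pole = -0.4. τ = -1/(-0.4) = 2.5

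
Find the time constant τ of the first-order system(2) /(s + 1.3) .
First-order system: τ = -1/pole. Pole = -1.3. τ = -1/(-1.3) = 0.7692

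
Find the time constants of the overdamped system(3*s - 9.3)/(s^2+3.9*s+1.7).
Overdamped: real poles at -3.4, -0.5. τ = -1/pole → τ₁ = 0.2941, τ₂ = 2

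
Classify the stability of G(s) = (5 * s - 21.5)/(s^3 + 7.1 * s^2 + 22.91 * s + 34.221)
Denominator: s^3 + 7.1*s^2 + 22.91*s + 34.221 = (s + 3.3)(s^2 + 3.8*s + 10.37). Poles: -1.9 + 2.6j, -1.9 - 2.6j, -3.3. Stable (all poles in LHP)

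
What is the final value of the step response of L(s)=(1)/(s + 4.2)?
FVT: lim_{t→∞} y(t) = lim_{s→0} s*Y(s) where Y(s) = L(s)/s.
= lim_{s→0} L(s) = L(0) = num(0)/den(0) = 1/4.2 = 0.2381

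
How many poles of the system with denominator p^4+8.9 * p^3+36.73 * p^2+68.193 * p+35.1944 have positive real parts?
p^4 + 8.9*p^3 + 36.73*p^2 + 68.193*p + 35.1944 = (p + 0.8)(p + 2.9)(p^2 + 5.2*p + 15.17). Poles: -0.8, -2.6 + 2.9j, -2.6 - 2.9j, -2.9. RHP poles (Re>0): 0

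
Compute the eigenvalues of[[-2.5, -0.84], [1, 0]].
Eigenvalues solve det(λI - A) = 0.
Characteristic polynomial: λ^2 + 2.5*λ + 0.84 = 0.
Factor: (λ + 2.1)(λ + 0.4) = 0.
Roots: -0.4, -2.1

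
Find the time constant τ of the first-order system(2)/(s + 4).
First-order system: τ = -1/pole. Pole = -4. τ = -1/(-4) = 0.25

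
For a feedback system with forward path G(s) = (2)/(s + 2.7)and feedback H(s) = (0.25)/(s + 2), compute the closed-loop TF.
Closed-loop T = G/(1+GH).
Numerator: G_num * H_den = 2*s + 4.
Denominator: G_den * H_den + G_num * H_num = (s^2 + 4.7*s + 5.4) + (0.5) = s^2 + 4.7*s + 5.9.
T(s) = (2*s + 4)/(s^2 + 4.7*s + 5.9)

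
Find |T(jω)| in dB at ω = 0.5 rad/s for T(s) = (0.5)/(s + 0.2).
Substitute s = j*0.5: T(j0.5) = 0.344828 - 0.862069j.
|T(j0.5)| = sqrt(Re² + Im²) = 0.9285.
20*log₁₀(0.9285) = -0.64 dB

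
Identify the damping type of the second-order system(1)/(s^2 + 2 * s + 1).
Standard form: ωn²/(s²+2ζωn·s+ωn²) gives ωn=1, ζ=1.
Critically damped (ζ = 1)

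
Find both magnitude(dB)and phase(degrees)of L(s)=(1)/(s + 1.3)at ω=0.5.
Substitute s = j*0.5: L(j0.5) = 0.670103 - 0.257732j.
|L| = 20*log₁₀(sqrt(Re²+Im²)) = -2.88 dB.
∠L = atan2(Im, Re) = -21.04°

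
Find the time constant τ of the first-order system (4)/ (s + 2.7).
First-order system: τ = -1/pole. Pole = -2.7. τ = -1/(-2.7) = 0.3704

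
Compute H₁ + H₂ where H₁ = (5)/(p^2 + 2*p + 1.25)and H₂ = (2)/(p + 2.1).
Parallel: H = H₁ + H₂ = (n₁·d₂ + n₂·d₁)/(d₁·d₂).
n₁·d₂ = 5*p + 10.5. n₂·d₁ = 2*p^2 + 4*p + 2.5. Sum = 2*p^2 + 9*p + 13. d₁·d₂ = p^3 + 4.1*p^2 + 5.45*p + 2.625.
H(p) = (2*p^2 + 9*p + 13)/(p^3 + 4.1*p^2 + 5.45*p + 2.625)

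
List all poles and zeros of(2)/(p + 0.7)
Set denominator = 0: p + 0.7 = 0 → Poles: -0.7
Numerator is a nonzero constant (2) → Zeros: none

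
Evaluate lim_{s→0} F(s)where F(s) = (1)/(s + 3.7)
DC gain = F(0) = num(0)/den(0) = 1/3.7 = 0.2703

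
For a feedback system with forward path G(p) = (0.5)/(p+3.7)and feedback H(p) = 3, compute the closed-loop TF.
Closed-loop T = G/(1+GH).
Numerator: G_num * H_den = 0.5.
Denominator: G_den * H_den + G_num * H_num = (p + 3.7) + (1.5) = p + 5.2.
T(p) = (0.5)/(p + 5.2)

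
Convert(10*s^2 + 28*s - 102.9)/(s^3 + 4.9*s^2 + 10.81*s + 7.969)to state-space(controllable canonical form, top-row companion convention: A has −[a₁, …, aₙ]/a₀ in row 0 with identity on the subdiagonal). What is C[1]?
Reachable canonical form: C = numerator coefficients (right-aligned, zero-padded to length n).
num = 10*s^2 + 28*s - 102.9, C = [[10, 28, -102.9]].
C[1] = 28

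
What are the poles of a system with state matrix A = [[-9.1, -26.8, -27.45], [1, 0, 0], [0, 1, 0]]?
Eigenvalues solve det(λI - A) = 0.
Characteristic polynomial: λ^3 + 9.1*λ^2 + 26.8*λ + 27.45 = 0.
Factor: (λ + 4.5)(λ^2 + 4.6*λ + 6.1) = 0.
Roots: -2.3 + 0.9j, -2.3 - 0.9j, -4.5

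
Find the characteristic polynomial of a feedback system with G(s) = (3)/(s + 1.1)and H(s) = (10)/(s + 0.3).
Characteristic poly = G_den * H_den + G_num * H_num = (s^2 + 1.4*s + 0.33) + (30) = s^2 + 1.4*s + 30.33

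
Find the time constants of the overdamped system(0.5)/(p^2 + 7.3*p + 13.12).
Overdamped: real poles at -4.1, -3.2. τ = -1/pole → τ₁ = 0.2439, τ₂ = 0.3125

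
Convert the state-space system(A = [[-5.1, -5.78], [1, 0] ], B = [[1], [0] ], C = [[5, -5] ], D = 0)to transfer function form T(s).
T(s) = C(sI - A)⁻¹B + D.
Characteristic polynomial det(sI - A) = s^2 + 5.1*s + 5.78.
Numerator from C·adj(sI-A)·B + D·det(sI-A) = 5*s - 5.
T(s) = (5*s - 5)/(s^2 + 5.1*s + 5.78)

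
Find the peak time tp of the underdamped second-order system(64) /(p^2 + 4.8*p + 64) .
Standard form: ωn²/(p²+2ζωn·p+ωn²) → ωn = 8, ζ = 0.3.
ωd = ωn·√(1-ζ²) = 8·√(1-0.3²) = 7.632.
tp = π/ωd = π/7.632 = 0.4117 s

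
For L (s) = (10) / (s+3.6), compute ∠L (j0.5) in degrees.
Substitute s = j*0.5: L(j0.5) = 2.72521 - 0.378501j.
∠L(j0.5) = atan2(Im, Re) = atan2(-0.378501, 2.72521) = -7.91°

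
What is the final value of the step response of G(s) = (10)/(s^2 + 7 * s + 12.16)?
FVT: lim_{t→∞} y(t) = lim_{s→0} s*Y(s) where Y(s) = G(s)/s.
= lim_{s→0} G(s) = G(0) = num(0)/den(0) = 10/12.16 = 0.8224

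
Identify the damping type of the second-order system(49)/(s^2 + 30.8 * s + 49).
Standard form: ωn²/(s²+2ζωn·s+ωn²) gives ωn=7, ζ=2.2.
Overdamped (ζ = 2.2 > 1)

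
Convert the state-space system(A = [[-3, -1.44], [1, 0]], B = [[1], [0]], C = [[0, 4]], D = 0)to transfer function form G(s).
G(s) = C(sI - A)⁻¹B + D.
Characteristic polynomial det(sI - A) = s^2 + 3*s + 1.44.
Numerator from C·adj(sI-A)·B + D·det(sI-A) = 4.
G(s) = (4)/(s^2 + 3*s + 1.44)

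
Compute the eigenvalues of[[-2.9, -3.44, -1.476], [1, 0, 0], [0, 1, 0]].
Eigenvalues solve det(λI - A) = 0.
Characteristic polynomial: λ^3 + 2.9*λ^2 + 3.44*λ + 1.476 = 0.
Factor: (λ + 0.9)(λ^2 + 2*λ + 1.64) = 0.
Roots: -0.9, -1 + 0.8j, -1 - 0.8j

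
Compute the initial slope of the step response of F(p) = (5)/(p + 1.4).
IVT: y'(0⁺) = lim_{p→∞} p²·Y(p) = lim_{p→∞} p·F(p).
deg(num) = 0, deg(den) = 1, relative degree = 1, so p·F(p) → (leading num)/(leading den) = 5/1 = 5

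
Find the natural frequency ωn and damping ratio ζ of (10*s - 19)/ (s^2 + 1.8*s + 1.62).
Underdamped: complex pole -0.9 + 0.9j. ωn = |pole| = 1.273, ζ = -Re(pole)/ωn = 0.7071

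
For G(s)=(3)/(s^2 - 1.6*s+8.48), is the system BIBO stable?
Denominator: s^2 - 1.6*s + 8.48. Poles: 0.8 + 2.8j, 0.8 - 2.8j. All Re(p)<0: No (unstable)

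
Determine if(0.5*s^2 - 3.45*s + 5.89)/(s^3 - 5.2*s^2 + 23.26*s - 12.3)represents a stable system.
Denominator: s^3 - 5.2*s^2 + 23.26*s - 12.3 = (s - 0.6)(s^2 - 4.6*s + 20.5). Poles: 0.6, 2.3 + 3.9j, 2.3 - 3.9j. All Re(p)<0: No (unstable)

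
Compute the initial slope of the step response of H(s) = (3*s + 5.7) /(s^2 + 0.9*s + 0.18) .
IVT: y'(0⁺) = lim_{s→∞} s²·Y(s) = lim_{s→∞} s·H(s).
deg(num) = 1, deg(den) = 2, relative degree = 1, so s·H(s) → (leading num)/(leading den) = 3/1 = 3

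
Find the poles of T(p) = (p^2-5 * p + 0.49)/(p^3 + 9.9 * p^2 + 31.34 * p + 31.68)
Set denominator = 0: p^3 + 9.9*p^2 + 31.34*p + 31.68 = (p + 2.2)(p + 4.5)(p + 3.2) = 0 → Poles: -2.2, -3.2, -4.5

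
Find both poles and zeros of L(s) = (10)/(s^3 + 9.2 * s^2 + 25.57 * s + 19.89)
Set denominator = 0: s^3 + 9.2*s^2 + 25.57*s + 19.89 = (s + 3.4)(s + 4.5)(s + 1.3) = 0 → Poles: -1.3, -3.4, -4.5
Numerator is a nonzero constant (10) → Zeros: none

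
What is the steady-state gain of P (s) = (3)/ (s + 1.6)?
DC gain = P(0) = num(0)/den(0) = 3/1.6 = 1.875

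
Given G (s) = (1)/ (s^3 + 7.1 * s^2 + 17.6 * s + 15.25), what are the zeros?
Numerator is a nonzero constant (1) → Zeros: none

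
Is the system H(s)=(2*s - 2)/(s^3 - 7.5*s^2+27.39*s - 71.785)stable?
Denominator: s^3 - 7.5*s^2 + 27.39*s - 71.785 = (s - 4.9)(s^2 - 2.6*s + 14.65). Poles: 1.3 + 3.6j, 1.3 - 3.6j, 4.9. All Re(p)<0: No (unstable)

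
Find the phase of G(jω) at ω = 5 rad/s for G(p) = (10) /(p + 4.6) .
Substitute p = j*5: G(j5) = 0.996534 - 1.08319j.
∠G(j5) = atan2(Im, Re) = atan2(-1.08319, 0.996534) = -47.39°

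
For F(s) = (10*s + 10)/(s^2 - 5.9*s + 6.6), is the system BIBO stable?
Denominator: s^2 - 5.9*s + 6.6 = (s - 1.5)(s - 4.4). Poles: 1.5, 4.4. All Re(p)<0: No (unstable)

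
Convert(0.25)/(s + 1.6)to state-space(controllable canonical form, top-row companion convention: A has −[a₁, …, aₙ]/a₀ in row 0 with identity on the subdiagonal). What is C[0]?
Reachable canonical form: C = numerator coefficients (right-aligned, zero-padded to length n).
num = 0.25, C = [[0.25]].
C[0] = 0.25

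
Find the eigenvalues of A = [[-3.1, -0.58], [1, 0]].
Eigenvalues solve det(λI - A) = 0.
Characteristic polynomial: λ^2 + 3.1*λ + 0.58 = 0.
Factor: (λ + 0.2)(λ + 2.9) = 0.
Roots: -0.2, -2.9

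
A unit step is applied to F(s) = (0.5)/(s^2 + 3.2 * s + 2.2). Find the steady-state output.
FVT: lim_{t→∞} y(t) = lim_{s→0} s*Y(s) where Y(s) = F(s)/s.
= lim_{s→0} F(s) = F(0) = num(0)/den(0) = 0.5/2.2 = 0.2273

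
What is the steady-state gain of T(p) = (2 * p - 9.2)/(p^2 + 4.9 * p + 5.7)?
DC gain = T(0) = num(0)/den(0) = -9.2/5.7 = -1.614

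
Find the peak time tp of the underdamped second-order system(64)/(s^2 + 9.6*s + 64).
Standard form: ωn²/(s²+2ζωn·s+ωn²) → ωn = 8, ζ = 0.6.
ωd = ωn·√(1-ζ²) = 8·√(1-0.6²) = 6.4.
tp = π/ωd = π/6.4 = 0.4909 s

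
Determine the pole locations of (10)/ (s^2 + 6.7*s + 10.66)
Set denominator = 0: s^2 + 6.7*s + 10.66 = (s + 4.1)(s + 2.6) = 0 → Poles: -2.6, -4.1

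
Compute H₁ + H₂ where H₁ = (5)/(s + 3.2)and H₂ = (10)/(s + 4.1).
Parallel: H = H₁ + H₂ = (n₁·d₂ + n₂·d₁)/(d₁·d₂).
n₁·d₂ = 5*s + 20.5. n₂·d₁ = 10*s + 32. Sum = 15*s + 52.5. d₁·d₂ = s^2 + 7.3*s + 13.12.
H(s) = (15*s + 52.5)/(s^2 + 7.3*s + 13.12)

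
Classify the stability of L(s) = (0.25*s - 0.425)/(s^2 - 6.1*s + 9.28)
Denominator: s^2 - 6.1*s + 9.28 = (s - 3.2)(s - 2.9). Poles: 2.9, 3.2. Unstable (2 pole(s) in RHP)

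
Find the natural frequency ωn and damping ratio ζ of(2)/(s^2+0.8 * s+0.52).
Underdamped: complex pole -0.4 + 0.6j. ωn = |pole| = 0.7211, ζ = -Re(pole)/ωn = 0.5547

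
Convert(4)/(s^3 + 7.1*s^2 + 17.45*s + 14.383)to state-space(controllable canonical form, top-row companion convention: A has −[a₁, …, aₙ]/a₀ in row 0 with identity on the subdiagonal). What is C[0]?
Reachable canonical form: C = numerator coefficients (right-aligned, zero-padded to length n).
num = 4, C = [[0, 0, 4]].
C[0] = 0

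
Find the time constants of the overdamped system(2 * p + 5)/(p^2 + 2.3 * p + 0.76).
Overdamped: real poles at -0.4, -1.9. τ = -1/pole → τ₁ = 2.5, τ₂ = 0.5263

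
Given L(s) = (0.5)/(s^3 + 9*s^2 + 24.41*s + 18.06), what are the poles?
Set denominator = 0: s^3 + 9*s^2 + 24.41*s + 18.06 = (s + 3.5)(s + 4.3)(s + 1.2) = 0 → Poles: -1.2, -3.5, -4.3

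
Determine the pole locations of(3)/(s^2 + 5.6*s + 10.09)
Set denominator = 0: s^2 + 5.6*s + 10.09 = 0 → Poles: -2.8 + 1.5j, -2.8 - 1.5j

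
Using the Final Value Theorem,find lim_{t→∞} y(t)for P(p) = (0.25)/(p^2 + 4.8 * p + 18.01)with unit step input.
FVT: lim_{t→∞} y(t) = lim_{p→0} p*Y(p) where Y(p) = P(p)/p.
= lim_{p→0} P(p) = P(0) = num(0)/den(0) = 0.25/18.01 = 0.01388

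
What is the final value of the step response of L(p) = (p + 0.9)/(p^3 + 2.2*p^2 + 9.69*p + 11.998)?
FVT: lim_{t→∞} y(t) = lim_{p→0} p*Y(p) where Y(p) = L(p)/p.
= lim_{p→0} L(p) = L(0) = num(0)/den(0) = 0.9/11.998 = 0.07501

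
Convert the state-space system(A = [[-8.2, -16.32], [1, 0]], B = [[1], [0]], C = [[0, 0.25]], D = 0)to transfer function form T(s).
T(s) = C(sI - A)⁻¹B + D.
Characteristic polynomial det(sI - A) = s^2 + 8.2*s + 16.32.
Numerator from C·adj(sI-A)·B + D·det(sI-A) = 0.25.
T(s) = (0.25)/(s^2 + 8.2*s + 16.32)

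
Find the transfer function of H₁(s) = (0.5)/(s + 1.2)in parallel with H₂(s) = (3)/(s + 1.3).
Parallel: H = H₁ + H₂ = (n₁·d₂ + n₂·d₁)/(d₁·d₂).
n₁·d₂ = 0.5*s + 0.65. n₂·d₁ = 3*s + 3.6. Sum = 3.5*s + 4.25. d₁·d₂ = s^2 + 2.5*s + 1.56.
H(s) = (3.5*s + 4.25)/(s^2 + 2.5*s + 1.56)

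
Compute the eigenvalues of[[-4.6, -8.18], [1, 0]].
Eigenvalues solve det(λI - A) = 0.
Characteristic polynomial: λ^2 + 4.6*λ + 8.18 = 0.
Roots: -2.3 + 1.7j, -2.3 - 1.7j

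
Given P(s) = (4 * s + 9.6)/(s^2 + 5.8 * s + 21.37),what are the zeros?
Set numerator = 0: 4*s + 9.6 = 0 → Zeros: -2.4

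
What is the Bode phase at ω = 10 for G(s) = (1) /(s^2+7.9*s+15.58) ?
Substitute s = j*10: G(j10) = -0.00631521 - 0.00590975j.
∠G(j10) = atan2(Im, Re) = atan2(-0.00590975, -0.00631521) = -136.90°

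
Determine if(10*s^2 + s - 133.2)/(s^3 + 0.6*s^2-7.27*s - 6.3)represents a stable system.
Denominator: s^3 + 0.6*s^2 - 7.27*s - 6.3 = (s - 2.8)(s + 0.9)(s + 2.5). Poles: -0.9, -2.5, 2.8. All Re(p)<0: No (unstable)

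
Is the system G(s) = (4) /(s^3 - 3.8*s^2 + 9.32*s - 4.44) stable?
Denominator: s^3 - 3.8*s^2 + 9.32*s - 4.44 = (s - 0.6)(s^2 - 3.2*s + 7.4). Poles: 0.6, 1.6 + 2.2j, 1.6 - 2.2j. All Re(p)<0: No (unstable)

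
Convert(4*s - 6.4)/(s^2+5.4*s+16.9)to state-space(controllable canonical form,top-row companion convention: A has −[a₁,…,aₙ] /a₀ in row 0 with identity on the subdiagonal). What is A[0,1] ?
Reachable canonical form for den = s^2 + 5.4*s + 16.9: top row of A = -[a₁,a₂,...,aₙ]/a₀, ones on the subdiagonal, zeros elsewhere.
A = [[-5.4, -16.9], [1, 0]].
A[0,1] = -16.9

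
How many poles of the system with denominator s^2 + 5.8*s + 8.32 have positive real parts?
s^2 + 5.8*s + 8.32 = (s + 2.6)(s + 3.2). Poles: -2.6, -3.2. RHP poles (Re>0): 0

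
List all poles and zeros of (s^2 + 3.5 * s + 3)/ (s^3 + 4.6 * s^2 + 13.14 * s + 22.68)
Set denominator = 0: s^3 + 4.6*s^2 + 13.14*s + 22.68 = (s + 2.8)(s^2 + 1.8*s + 8.1) = 0 → Poles: -0.9 + 2.7j, -0.9 - 2.7j, -2.8
Set numerator = 0: s^2 + 3.5*s + 3 = (s + 1.5)(s + 2) = 0 → Zeros: -1.5, -2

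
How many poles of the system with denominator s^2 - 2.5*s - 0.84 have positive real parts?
s^2 - 2.5*s - 0.84 = (s - 2.8)(s + 0.3). Poles: -0.3, 2.8. RHP poles (Re>0): 1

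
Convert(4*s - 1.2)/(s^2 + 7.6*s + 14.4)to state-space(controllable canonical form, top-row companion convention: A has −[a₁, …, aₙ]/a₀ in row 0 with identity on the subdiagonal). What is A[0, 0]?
Reachable canonical form for den = s^2 + 7.6*s + 14.4: top row of A = -[a₁,a₂,...,aₙ]/a₀, ones on the subdiagonal, zeros elsewhere.
A = [[-7.6, -14.4], [1, 0]].
A[0,0] = -7.6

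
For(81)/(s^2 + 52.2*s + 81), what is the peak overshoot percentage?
Standard form: ωn²/(s²+2ζωn·s+ωn²) → ωn = 9, ζ = 2.9.
ζ ≥ 1, so the response is non-oscillatory: peak overshoot = 0%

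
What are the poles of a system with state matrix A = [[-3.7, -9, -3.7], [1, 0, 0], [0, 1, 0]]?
Eigenvalues solve det(λI - A) = 0.
Characteristic polynomial: λ^3 + 3.7*λ^2 + 9*λ + 3.7 = 0.
Factor: (λ + 0.5)(λ^2 + 3.2*λ + 7.4) = 0.
Roots: -0.5, -1.6 + 2.2j, -1.6 - 2.2j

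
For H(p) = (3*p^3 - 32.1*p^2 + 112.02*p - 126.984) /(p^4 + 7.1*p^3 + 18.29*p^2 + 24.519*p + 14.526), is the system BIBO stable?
Denominator: p^4 + 7.1*p^3 + 18.29*p^2 + 24.519*p + 14.526 = (p + 3.6)(p + 1.5)(p^2 + 2*p + 2.69). Poles: -1 + 1.3j, -1 - 1.3j, -1.5, -3.6. All Re(p)<0: Yes (stable)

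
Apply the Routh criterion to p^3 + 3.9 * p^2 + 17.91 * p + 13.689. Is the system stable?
Routh array:
p^3: [1, 17.91]; p^2: [3.9, 13.689]; p^1: [14.4]; p^0: [13.689]
First column: [1, 3.9, 14.4, 13.689]. Sign changes = 0.
Yes, stable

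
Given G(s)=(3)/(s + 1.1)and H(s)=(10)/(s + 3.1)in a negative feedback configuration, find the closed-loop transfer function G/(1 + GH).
Closed-loop T = G/(1+GH).
Numerator: G_num * H_den = 3*s + 9.3.
Denominator: G_den * H_den + G_num * H_num = (s^2 + 4.2*s + 3.41) + (30) = s^2 + 4.2*s + 33.41.
T(s) = (3*s + 9.3)/(s^2 + 4.2*s + 33.41)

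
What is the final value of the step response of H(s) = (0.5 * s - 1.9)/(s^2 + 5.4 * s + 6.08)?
FVT: lim_{t→∞} y(t) = lim_{s→0} s*Y(s) where Y(s) = H(s)/s.
= lim_{s→0} H(s) = H(0) = num(0)/den(0) = -1.9/6.08 = -0.3125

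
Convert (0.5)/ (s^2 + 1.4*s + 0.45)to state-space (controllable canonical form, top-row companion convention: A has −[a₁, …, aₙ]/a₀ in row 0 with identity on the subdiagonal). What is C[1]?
Reachable canonical form: C = numerator coefficients (right-aligned, zero-padded to length n).
num = 0.5, C = [[0, 0.5]].
C[1] = 0.5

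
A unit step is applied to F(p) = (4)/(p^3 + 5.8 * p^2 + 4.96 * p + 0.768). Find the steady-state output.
FVT: lim_{t→∞} y(t) = lim_{p→0} p*Y(p) where Y(p) = F(p)/p.
= lim_{p→0} F(p) = F(0) = num(0)/den(0) = 4/0.768 = 5.208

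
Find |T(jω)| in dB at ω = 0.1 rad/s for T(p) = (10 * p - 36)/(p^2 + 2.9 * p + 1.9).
Substitute p = j*0.1: T(j0.1) = -18.5302 + 3.37235j.
|T(j0.1)| = sqrt(Re² + Im²) = 18.83.
20*log₁₀(18.83) = 25.50 dB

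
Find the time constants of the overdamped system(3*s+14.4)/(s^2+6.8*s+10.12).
Overdamped: real poles at -4.6, -2.2. τ = -1/pole → τ₁ = 0.2174, τ₂ = 0.4545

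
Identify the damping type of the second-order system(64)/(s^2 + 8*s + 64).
Standard form: ωn²/(s²+2ζωn·s+ωn²) gives ωn=8, ζ=0.5.
Underdamped (ζ = 0.5 < 1)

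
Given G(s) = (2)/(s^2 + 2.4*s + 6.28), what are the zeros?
Numerator is a nonzero constant (2) → Zeros: none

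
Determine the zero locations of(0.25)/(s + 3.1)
Numerator is a nonzero constant (0.25) → Zeros: none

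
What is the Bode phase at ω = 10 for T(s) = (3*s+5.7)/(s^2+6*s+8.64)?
Substitute s = j*10: T(j10) = 0.10708 - 0.258047j.
∠T(j10) = atan2(Im, Re) = atan2(-0.258047, 0.10708) = -67.46°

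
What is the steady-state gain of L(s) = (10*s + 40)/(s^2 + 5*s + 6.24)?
DC gain = L(0) = num(0)/den(0) = 40/6.24 = 6.41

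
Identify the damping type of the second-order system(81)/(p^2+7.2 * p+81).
Standard form: ωn²/(p²+2ζωn·p+ωn²) gives ωn=9, ζ=0.4.
Underdamped (ζ = 0.4 < 1)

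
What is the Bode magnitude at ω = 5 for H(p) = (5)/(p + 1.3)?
Substitute p = j*5: H(j5) = 0.243537 - 0.93668j.
|H(j5)| = sqrt(Re² + Im²) = 0.9678.
20*log₁₀(0.9678) = -0.28 dB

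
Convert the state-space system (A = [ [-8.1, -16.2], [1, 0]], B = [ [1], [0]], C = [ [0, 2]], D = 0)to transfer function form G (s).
G(s) = C(sI - A)⁻¹B + D.
Characteristic polynomial det(sI - A) = s^2 + 8.1*s + 16.2.
Numerator from C·adj(sI-A)·B + D·det(sI-A) = 2.
G(s) = (2)/(s^2 + 8.1*s + 16.2)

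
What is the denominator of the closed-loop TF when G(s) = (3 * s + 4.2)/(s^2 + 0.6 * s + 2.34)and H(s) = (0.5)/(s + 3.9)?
Characteristic poly = G_den * H_den + G_num * H_num = (s^3 + 4.5*s^2 + 4.68*s + 9.126) + (1.5*s + 2.1) = s^3 + 4.5*s^2 + 6.18*s + 11.226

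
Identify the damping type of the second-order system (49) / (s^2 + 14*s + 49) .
Standard form: ωn²/(s²+2ζωn·s+ωn²) gives ωn=7, ζ=1.
Critically damped (ζ = 1)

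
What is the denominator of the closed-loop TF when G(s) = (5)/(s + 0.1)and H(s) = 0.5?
Characteristic poly = G_den * H_den + G_num * H_num = (s + 0.1) + (2.5) = s + 2.6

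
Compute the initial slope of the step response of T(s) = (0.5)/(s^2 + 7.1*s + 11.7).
IVT: y'(0⁺) = lim_{s→∞} s²·Y(s) = lim_{s→∞} s·T(s).
deg(num) = 0, deg(den) = 2, relative degree = 2 ≥ 2, so s·T(s) → 0. Initial slope = 0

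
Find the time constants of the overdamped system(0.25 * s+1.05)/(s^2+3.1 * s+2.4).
Overdamped: real poles at -1.5, -1.6. τ = -1/pole → τ₁ = 0.6667, τ₂ = 0.625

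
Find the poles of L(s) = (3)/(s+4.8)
Set denominator = 0: s + 4.8 = 0 → Poles: -4.8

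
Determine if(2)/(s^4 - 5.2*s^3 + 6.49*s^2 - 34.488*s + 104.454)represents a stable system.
Denominator: s^4 - 5.2*s^3 + 6.49*s^2 - 34.488*s + 104.454 = (s - 3)(s - 4.2)(s^2 + 2*s + 8.29). Poles: -1 + 2.7j, -1 - 2.7j, 3, 4.2. All Re(p)<0: No (unstable)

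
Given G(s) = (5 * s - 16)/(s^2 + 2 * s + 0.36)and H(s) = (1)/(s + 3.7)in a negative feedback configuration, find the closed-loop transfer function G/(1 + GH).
Closed-loop T = G/(1+GH).
Numerator: G_num * H_den = 5*s^2 + 2.5*s - 59.2.
Denominator: G_den * H_den + G_num * H_num = (s^3 + 5.7*s^2 + 7.76*s + 1.332) + (5*s - 16) = s^3 + 5.7*s^2 + 12.76*s - 14.668.
T(s) = (5*s^2 + 2.5*s - 59.2)/(s^3 + 5.7*s^2 + 12.76*s - 14.668)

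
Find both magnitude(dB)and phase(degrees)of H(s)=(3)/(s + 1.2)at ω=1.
Substitute s = j*1: H(j1) = 1.47541 - 1.22951j.
|H| = 20*log₁₀(sqrt(Re²+Im²)) = 5.67 dB.
∠H = atan2(Im, Re) = -39.81°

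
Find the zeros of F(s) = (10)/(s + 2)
Numerator is a nonzero constant (10) → Zeros: none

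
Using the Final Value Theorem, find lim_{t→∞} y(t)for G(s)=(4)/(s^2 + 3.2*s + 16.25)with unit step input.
FVT: lim_{t→∞} y(t) = lim_{s→0} s*Y(s) where Y(s) = G(s)/s.
= lim_{s→0} G(s) = G(0) = num(0)/den(0) = 4/16.25 = 0.2462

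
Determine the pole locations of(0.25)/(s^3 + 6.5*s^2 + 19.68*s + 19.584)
Set denominator = 0: s^3 + 6.5*s^2 + 19.68*s + 19.584 = (s + 1.7)(s^2 + 4.8*s + 11.52) = 0 → Poles: -1.7, -2.4 + 2.4j, -2.4 - 2.4j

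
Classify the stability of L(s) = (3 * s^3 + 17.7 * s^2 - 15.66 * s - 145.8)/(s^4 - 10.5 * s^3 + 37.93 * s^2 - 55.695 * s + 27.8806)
Denominator: s^4 - 10.5*s^3 + 37.93*s^2 - 55.695*s + 27.8806 = (s - 1.9)(s - 4.6)(s - 1.1)(s - 2.9). Poles: 1.1, 1.9, 2.9, 4.6. Unstable (4 pole(s) in RHP)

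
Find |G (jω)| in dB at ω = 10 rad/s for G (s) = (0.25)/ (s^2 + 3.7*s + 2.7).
Substitute s = j*10: G(j10) = -0.00224477 - 0.000853613j.
|G(j10)| = sqrt(Re² + Im²) = 0.002402.
20*log₁₀(0.002402) = -52.39 dB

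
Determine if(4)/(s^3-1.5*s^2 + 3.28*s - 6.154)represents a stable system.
Denominator: s^3 - 1.5*s^2 + 3.28*s - 6.154 = (s - 1.7)(s^2 + 0.2*s + 3.62). Poles: -0.1 + 1.9j, -0.1 - 1.9j, 1.7. All Re(p)<0: No (unstable)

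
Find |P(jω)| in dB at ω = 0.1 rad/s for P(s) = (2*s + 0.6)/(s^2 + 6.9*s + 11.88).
Substitute s = j*0.1: P(j0.1) = 0.0513535 + 0.013864j.
|P(j0.1)| = sqrt(Re² + Im²) = 0.05319.
20*log₁₀(0.05319) = -25.48 dB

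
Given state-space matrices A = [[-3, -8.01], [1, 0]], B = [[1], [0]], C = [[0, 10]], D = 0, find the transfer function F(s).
F(s) = C(sI - A)⁻¹B + D.
Characteristic polynomial det(sI - A) = s^2 + 3*s + 8.01.
Numerator from C·adj(sI-A)·B + D·det(sI-A) = 10.
F(s) = (10)/(s^2 + 3*s + 8.01)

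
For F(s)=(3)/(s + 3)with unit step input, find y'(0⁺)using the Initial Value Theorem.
IVT: y'(0⁺) = lim_{s→∞} s²·Y(s) = lim_{s→∞} s·F(s).
deg(num) = 0, deg(den) = 1, relative degree = 1, so s·F(s) → (leading num)/(leading den) = 3/1 = 3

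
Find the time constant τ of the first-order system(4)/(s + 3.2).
First-order system: τ = -1/pole. Pole = -3.2. τ = -1/(-3.2) = 0.3125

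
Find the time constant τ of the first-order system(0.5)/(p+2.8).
First-order system: τ = -1/pole. Pole = -2.8. τ = -1/(-2.8) = 0.3571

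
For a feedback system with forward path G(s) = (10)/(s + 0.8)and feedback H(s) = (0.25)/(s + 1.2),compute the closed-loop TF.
Closed-loop T = G/(1+GH).
Numerator: G_num * H_den = 10*s + 12.
Denominator: G_den * H_den + G_num * H_num = (s^2 + 2*s + 0.96) + (2.5) = s^2 + 2*s + 3.46.
T(s) = (10*s + 12)/(s^2 + 2*s + 3.46)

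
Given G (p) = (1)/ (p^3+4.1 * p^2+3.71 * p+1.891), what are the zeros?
Numerator is a nonzero constant (1) → Zeros: none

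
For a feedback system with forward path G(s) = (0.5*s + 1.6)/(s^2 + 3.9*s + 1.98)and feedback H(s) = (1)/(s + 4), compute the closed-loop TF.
Closed-loop T = G/(1+GH).
Numerator: G_num * H_den = 0.5*s^2 + 3.6*s + 6.4.
Denominator: G_den * H_den + G_num * H_num = (s^3 + 7.9*s^2 + 17.58*s + 7.92) + (0.5*s + 1.6) = s^3 + 7.9*s^2 + 18.08*s + 9.52.
T(s) = (0.5*s^2 + 3.6*s + 6.4)/(s^3 + 7.9*s^2 + 18.08*s + 9.52)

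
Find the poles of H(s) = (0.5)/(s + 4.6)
Set denominator = 0: s + 4.6 = 0 → Poles: -4.6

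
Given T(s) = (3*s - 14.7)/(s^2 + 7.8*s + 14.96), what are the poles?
Set denominator = 0: s^2 + 7.8*s + 14.96 = (s + 3.4)(s + 4.4) = 0 → Poles: -3.4, -4.4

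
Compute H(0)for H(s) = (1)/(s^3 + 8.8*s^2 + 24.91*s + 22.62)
DC gain = H(0) = num(0)/den(0) = 1/22.62 = 0.04421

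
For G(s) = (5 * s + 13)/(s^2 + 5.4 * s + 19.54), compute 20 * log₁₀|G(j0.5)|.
Substitute s = j*0.5: G(j0.5) = 0.678766 + 0.0345946j.
|G(j0.5)| = sqrt(Re² + Im²) = 0.6796.
20*log₁₀(0.6796) = -3.35 dB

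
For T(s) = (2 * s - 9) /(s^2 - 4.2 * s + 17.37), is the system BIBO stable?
Denominator: s^2 - 4.2*s + 17.37. Poles: 2.1 + 3.6j, 2.1 - 3.6j. All Re(p)<0: No (unstable)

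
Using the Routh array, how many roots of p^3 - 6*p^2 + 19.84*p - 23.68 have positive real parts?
Routh array:
p^3: [1, 19.84]; p^2: [-6, -23.68]; p^1: [15.8933]; p^0: [-23.68]
First column: [1, -6, 15.8933, -23.68]. Sign changes = RHP roots = 3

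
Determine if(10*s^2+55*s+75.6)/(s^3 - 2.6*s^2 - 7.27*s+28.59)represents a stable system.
Denominator: s^3 - 2.6*s^2 - 7.27*s + 28.59 = (s + 3)(s^2 - 5.6*s + 9.53). Poles: -3, 2.8 + 1.3j, 2.8 - 1.3j. All Re(p)<0: No (unstable)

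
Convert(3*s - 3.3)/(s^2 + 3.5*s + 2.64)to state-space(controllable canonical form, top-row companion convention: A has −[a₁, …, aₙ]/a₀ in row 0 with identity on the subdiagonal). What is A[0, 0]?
Reachable canonical form for den = s^2 + 3.5*s + 2.64: top row of A = -[a₁,a₂,...,aₙ]/a₀, ones on the subdiagonal, zeros elsewhere.
A = [[-3.5, -2.64], [1, 0]].
A[0,0] = -3.5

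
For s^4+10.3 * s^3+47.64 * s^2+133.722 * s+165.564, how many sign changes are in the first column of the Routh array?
Routh array:
s^4: [1, 47.64, 165.564]; s^3: [10.3, 133.722]; s^2: [34.6573, 165.564]; s^1: [84.5171]; s^0: [165.564]
First column: [1, 10.3, 34.6573, 84.5171, 165.564]. Sign changes = 0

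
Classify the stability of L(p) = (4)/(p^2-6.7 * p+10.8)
Denominator: p^2 - 6.7*p + 10.8 = (p - 4)(p - 2.7). Poles: 2.7, 4. Unstable (2 pole(s) in RHP)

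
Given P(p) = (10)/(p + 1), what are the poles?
Set denominator = 0: p + 1 = 0 → Poles: -1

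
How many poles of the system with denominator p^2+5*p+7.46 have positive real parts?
Poles: -2.5 + 1.1j, -2.5 - 1.1j. RHP poles (Re>0): 0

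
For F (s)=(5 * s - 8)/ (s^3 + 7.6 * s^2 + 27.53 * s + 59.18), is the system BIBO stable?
Denominator: s^3 + 7.6*s^2 + 27.53*s + 59.18 = (s + 4.4)(s^2 + 3.2*s + 13.45). Poles: -1.6 + 3.3j, -1.6 - 3.3j, -4.4. All Re(p)<0: Yes (stable)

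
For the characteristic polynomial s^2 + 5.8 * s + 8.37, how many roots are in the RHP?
s^2 + 5.8*s + 8.37 = (s + 2.7)(s + 3.1). Poles: -2.7, -3.1. RHP poles (Re>0): 0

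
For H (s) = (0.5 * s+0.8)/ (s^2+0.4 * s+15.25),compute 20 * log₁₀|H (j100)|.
Substitute s = j*100: H(j100) = -6.00601e-05 - 0.00500788j.
|H(j100)| = sqrt(Re² + Im²) = 0.005008.
20*log₁₀(0.005008) = -46.01 dB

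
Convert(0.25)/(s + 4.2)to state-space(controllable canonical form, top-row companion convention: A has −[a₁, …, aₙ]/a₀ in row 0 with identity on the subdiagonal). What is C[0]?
Reachable canonical form: C = numerator coefficients (right-aligned, zero-padded to length n).
num = 0.25, C = [[0.25]].
C[0] = 0.25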